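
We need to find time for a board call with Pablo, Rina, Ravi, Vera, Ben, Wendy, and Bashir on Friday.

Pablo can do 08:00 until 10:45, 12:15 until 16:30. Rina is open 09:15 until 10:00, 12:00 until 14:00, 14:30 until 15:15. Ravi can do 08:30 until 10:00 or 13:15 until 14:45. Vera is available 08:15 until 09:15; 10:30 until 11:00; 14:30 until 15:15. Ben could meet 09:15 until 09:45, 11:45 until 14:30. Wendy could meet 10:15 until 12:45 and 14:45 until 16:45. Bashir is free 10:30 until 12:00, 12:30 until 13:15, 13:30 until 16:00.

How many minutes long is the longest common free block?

0

Pablo ∩ Rina: 09:15-10:00, 12:15-14:00, 14:30-15:15.
Pablo ∩ Rina ∩ Ravi: 09:15-10:00, 13:15-14:00, 14:30-14:45.
Pablo ∩ Rina ∩ Ravi ∩ Vera: 14:30-14:45.
Pablo ∩ Rina ∩ Ravi ∩ Vera ∩ Ben: ∅.
Pablo ∩ Rina ∩ Ravi ∩ Vera ∩ Ben ∩ Wendy: ∅.
Pablo ∩ Rina ∩ Ravi ∩ Vera ∩ Ben ∩ Wendy ∩ Bashir: ∅.
There is no time when everyone is free.
No common window exists, so the longest block is 0 minutes.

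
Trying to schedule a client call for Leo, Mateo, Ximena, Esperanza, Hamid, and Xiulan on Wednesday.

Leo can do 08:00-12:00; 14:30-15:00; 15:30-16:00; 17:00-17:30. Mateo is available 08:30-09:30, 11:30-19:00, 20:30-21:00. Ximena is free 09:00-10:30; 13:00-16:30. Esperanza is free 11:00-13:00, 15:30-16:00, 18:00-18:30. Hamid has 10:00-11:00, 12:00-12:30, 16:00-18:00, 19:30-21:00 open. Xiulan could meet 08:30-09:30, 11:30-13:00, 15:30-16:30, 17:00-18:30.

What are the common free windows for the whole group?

Leo ∩ Mateo: 08:30-09:30, 11:30-12:00, 14:30-15:00, 15:30-16:00, 17:00-17:30.
Leo ∩ Mateo ∩ Ximena: 09:00-09:30, 14:30-15:00, 15:30-16:00.
Leo ∩ Mateo ∩ Ximena ∩ Esperanza: 15:30-16:00.
Leo ∩ Mateo ∩ Ximena ∩ Esperanza ∩ Hamid: ∅.
Leo ∩ Mateo ∩ Ximena ∩ Esperanza ∩ Hamid ∩ Xiulan: ∅.
There is no time when everyone is free.

none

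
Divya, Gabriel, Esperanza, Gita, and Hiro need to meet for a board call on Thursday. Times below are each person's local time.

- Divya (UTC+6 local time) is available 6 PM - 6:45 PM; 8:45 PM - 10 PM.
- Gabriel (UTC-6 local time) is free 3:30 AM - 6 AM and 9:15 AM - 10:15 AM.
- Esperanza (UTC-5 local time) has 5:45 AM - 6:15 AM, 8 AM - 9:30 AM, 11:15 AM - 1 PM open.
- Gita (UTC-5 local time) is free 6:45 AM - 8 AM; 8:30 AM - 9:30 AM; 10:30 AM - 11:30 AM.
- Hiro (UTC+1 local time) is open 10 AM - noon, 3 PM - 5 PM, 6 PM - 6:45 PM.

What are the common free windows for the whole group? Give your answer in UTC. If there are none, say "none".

Divya in UTC: 12:00-12:45, 14:45-16:00 (subtract 6h to convert from UTC+6).
Gabriel in UTC: 09:30-12:00, 15:15-16:15 (add 6h to convert from UTC-6).
Esperanza in UTC: 10:45-11:15, 13:00-14:30, 16:15-18:00 (add 5h to convert from UTC-5).
Gita in UTC: 11:45-13:00, 13:30-14:30, 15:30-16:30 (add 5h to convert from UTC-5).
Hiro in UTC: 09:00-11:00, 14:00-16:00, 17:00-17:45 (subtract 1h to convert from UTC+1).
Divya ∩ Gabriel: 15:15-16:00.
Divya ∩ Gabriel ∩ Esperanza: ∅.
Divya ∩ Gabriel ∩ Esperanza ∩ Gita: ∅.
Divya ∩ Gabriel ∩ Esperanza ∩ Gita ∩ Hiro: ∅.
There is no time when everyone is free.

none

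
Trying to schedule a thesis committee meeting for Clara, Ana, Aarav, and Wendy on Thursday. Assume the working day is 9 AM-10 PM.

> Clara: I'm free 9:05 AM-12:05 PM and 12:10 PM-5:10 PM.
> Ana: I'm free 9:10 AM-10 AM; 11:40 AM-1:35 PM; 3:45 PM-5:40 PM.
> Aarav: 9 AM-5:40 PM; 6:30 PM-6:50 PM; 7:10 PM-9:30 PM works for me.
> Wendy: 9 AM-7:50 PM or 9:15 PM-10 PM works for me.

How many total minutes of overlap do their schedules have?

245

Clara ∩ Ana: 09:10-10:00, 11:40-12:05, 12:10-13:35, 15:45-17:10.
Clara ∩ Ana ∩ Aarav: 09:10-10:00, 11:40-12:05, 12:10-13:35, 15:45-17:10.
Clara ∩ Ana ∩ Aarav ∩ Wendy: 09:10-10:00, 11:40-12:05, 12:10-13:35, 15:45-17:10.
Summing the common windows: 50 + 25 + 85 + 85 = 245 minutes.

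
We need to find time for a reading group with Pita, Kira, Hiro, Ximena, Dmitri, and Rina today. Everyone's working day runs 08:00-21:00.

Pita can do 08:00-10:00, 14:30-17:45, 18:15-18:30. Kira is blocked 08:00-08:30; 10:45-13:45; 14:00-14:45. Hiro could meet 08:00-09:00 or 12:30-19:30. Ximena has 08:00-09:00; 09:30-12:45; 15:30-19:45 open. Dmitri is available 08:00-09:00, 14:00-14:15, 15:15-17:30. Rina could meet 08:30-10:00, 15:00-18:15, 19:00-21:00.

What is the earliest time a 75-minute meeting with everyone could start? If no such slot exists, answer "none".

Pita free: 08:00-10:00, 14:30-17:45, 18:15-18:30.
Kira free: 08:30-10:45, 13:45-14:00, 14:45-21:00 (invert busy blocks within the working day).
Hiro free: 08:00-09:00, 12:30-19:30.
Ximena free: 08:00-09:00, 09:30-12:45, 15:30-19:45.
Dmitri free: 08:00-09:00, 14:00-14:15, 15:15-17:30.
Rina free: 08:30-10:00, 15:00-18:15, 19:00-21:00.
Pita ∩ Kira: 08:30-10:00, 14:45-17:45, 18:15-18:30.
Pita ∩ Kira ∩ Hiro: 08:30-09:00, 14:45-17:45, 18:15-18:30.
Pita ∩ Kira ∩ Hiro ∩ Ximena: 08:30-09:00, 15:30-17:45, 18:15-18:30.
Pita ∩ Kira ∩ Hiro ∩ Ximena ∩ Dmitri: 08:30-09:00, 15:30-17:30.
Pita ∩ Kira ∩ Hiro ∩ Ximena ∩ Dmitri ∩ Rina: 08:30-09:00, 15:30-17:30.
The first common window of at least 75 minutes is 15:30-17:30, so the earliest start is 15:30.

15:30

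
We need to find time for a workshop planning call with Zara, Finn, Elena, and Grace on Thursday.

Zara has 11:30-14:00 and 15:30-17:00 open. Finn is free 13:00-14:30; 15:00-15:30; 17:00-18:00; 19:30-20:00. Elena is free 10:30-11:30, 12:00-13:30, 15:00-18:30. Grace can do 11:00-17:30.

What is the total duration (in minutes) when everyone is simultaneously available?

Zara ∩ Finn: 13:00-14:00.
Zara ∩ Finn ∩ Elena: 13:00-13:30.
Zara ∩ Finn ∩ Elena ∩ Grace: 13:00-13:30.
That's a single block of 30 minutes.

30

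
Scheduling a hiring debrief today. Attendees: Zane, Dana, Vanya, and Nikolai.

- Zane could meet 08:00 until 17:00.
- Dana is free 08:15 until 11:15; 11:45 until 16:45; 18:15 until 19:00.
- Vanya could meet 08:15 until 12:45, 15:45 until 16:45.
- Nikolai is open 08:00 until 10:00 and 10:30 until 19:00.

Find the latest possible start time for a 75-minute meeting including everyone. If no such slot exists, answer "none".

08:45

Zane ∩ Dana: 08:15-11:15, 11:45-16:45.
Zane ∩ Dana ∩ Vanya: 08:15-11:15, 11:45-12:45, 15:45-16:45.
Zane ∩ Dana ∩ Vanya ∩ Nikolai: 08:15-10:00, 10:30-11:15, 11:45-12:45, 15:45-16:45.
The last common window of at least 75 minutes is 08:15-10:00; a 75-minute meeting can start as late as 08:45 and still end by 10:00.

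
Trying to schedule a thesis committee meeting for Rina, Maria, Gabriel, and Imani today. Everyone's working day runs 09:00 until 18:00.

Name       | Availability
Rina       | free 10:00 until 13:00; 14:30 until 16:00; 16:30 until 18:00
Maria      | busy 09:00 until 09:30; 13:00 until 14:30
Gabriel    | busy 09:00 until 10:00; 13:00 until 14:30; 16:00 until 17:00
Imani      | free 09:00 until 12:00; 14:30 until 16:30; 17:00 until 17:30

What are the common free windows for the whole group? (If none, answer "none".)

Rina free: 10:00-13:00, 14:30-16:00, 16:30-18:00.
Maria free: 09:30-13:00, 14:30-18:00 (invert busy blocks within the working day).
Gabriel free: 10:00-13:00, 14:30-16:00, 17:00-18:00 (invert busy blocks within the working day).
Imani free: 09:00-12:00, 14:30-16:30, 17:00-17:30.
Rina ∩ Maria: 10:00-13:00, 14:30-16:00, 16:30-18:00.
Rina ∩ Maria ∩ Gabriel: 10:00-13:00, 14:30-16:00, 17:00-18:00.
Rina ∩ Maria ∩ Gabriel ∩ Imani: 10:00-12:00, 14:30-16:00, 17:00-17:30.

10:00-12:00, 14:30-16:00, 17:00-17:30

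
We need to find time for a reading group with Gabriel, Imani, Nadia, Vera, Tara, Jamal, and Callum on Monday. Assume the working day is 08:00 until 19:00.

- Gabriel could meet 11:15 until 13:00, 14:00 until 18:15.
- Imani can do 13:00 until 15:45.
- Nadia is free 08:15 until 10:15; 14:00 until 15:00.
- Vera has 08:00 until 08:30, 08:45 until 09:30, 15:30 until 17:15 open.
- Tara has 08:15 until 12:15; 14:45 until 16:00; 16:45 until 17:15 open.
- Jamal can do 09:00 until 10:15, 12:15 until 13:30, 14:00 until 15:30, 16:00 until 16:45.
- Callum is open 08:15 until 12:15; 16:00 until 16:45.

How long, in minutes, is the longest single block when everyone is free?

Gabriel ∩ Imani: 14:00-15:45.
Gabriel ∩ Imani ∩ Nadia: 14:00-15:00.
Gabriel ∩ Imani ∩ Nadia ∩ Vera: ∅.
Gabriel ∩ Imani ∩ Nadia ∩ Vera ∩ Tara: ∅.
Gabriel ∩ Imani ∩ Nadia ∩ Vera ∩ Tara ∩ Jamal: ∅.
Gabriel ∩ Imani ∩ Nadia ∩ Vera ∩ Tara ∩ Jamal ∩ Callum: ∅.
There is no time when everyone is free.
No common window exists, so the longest block is 0 minutes.

0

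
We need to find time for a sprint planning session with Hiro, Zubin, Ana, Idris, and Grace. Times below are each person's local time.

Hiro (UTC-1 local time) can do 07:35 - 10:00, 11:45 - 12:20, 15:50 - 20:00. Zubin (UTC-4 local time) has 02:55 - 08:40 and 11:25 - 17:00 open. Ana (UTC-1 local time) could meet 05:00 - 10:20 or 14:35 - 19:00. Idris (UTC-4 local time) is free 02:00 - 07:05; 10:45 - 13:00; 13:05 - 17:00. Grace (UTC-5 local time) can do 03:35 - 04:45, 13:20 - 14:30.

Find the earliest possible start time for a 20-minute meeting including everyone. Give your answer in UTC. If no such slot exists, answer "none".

Hiro in UTC: 08:35-11:00, 12:45-13:20, 16:50-21:00 (add 1h to convert from UTC-1).
Zubin in UTC: 06:55-12:40, 15:25-21:00 (add 4h to convert from UTC-4).
Ana in UTC: 06:00-11:20, 15:35-20:00 (add 1h to convert from UTC-1).
Idris in UTC: 06:00-11:05, 14:45-17:00, 17:05-21:00 (add 4h to convert from UTC-4).
Grace in UTC: 08:35-09:45, 18:20-19:30 (add 5h to convert from UTC-5).
Hiro ∩ Zubin: 08:35-11:00, 16:50-21:00.
Hiro ∩ Zubin ∩ Ana: 08:35-11:00, 16:50-20:00.
Hiro ∩ Zubin ∩ Ana ∩ Idris: 08:35-11:00, 16:50-17:00, 17:05-20:00.
Hiro ∩ Zubin ∩ Ana ∩ Idris ∩ Grace: 08:35-09:45, 18:20-19:30.
The first common window of at least 20 minutes is 08:35-09:45, so the earliest start is 08:35.

08:35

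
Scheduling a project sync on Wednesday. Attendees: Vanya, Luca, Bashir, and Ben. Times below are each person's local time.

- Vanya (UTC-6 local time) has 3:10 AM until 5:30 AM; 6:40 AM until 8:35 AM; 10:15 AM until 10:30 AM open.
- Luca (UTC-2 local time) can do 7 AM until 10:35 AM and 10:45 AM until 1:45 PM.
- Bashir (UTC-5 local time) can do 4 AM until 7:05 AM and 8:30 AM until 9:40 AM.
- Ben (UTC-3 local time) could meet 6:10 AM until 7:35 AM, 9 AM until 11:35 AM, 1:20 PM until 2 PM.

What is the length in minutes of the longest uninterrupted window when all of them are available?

Vanya in UTC: 09:10-11:30, 12:40-14:35, 16:15-16:30 (add 6h to convert from UTC-6).
Luca in UTC: 09:00-12:35, 12:45-15:45 (add 2h to convert from UTC-2).
Bashir in UTC: 09:00-12:05, 13:30-14:40 (add 5h to convert from UTC-5).
Ben in UTC: 09:10-10:35, 12:00-14:35, 16:20-17:00 (add 3h to convert from UTC-3).
Vanya ∩ Luca: 09:10-11:30, 12:45-14:35.
Vanya ∩ Luca ∩ Bashir: 09:10-11:30, 13:30-14:35.
Vanya ∩ Luca ∩ Bashir ∩ Ben: 09:10-10:35, 13:30-14:35.
The longest is 09:10-10:35 at 85 minutes.

85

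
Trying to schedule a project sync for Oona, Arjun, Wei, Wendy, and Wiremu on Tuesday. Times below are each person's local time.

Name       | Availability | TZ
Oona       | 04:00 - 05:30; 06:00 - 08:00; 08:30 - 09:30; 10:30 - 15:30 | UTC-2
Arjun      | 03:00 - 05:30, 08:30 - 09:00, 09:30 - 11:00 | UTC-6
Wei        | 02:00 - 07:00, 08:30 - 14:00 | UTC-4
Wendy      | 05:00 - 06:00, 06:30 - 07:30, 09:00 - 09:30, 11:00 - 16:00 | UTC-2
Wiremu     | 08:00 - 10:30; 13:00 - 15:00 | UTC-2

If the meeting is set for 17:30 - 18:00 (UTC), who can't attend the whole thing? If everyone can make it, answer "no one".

Oona in UTC: 06:00-07:30, 08:00-10:00, 10:30-11:30, 12:30-17:30 (add 2h to convert from UTC-2).
Arjun in UTC: 09:00-11:30, 14:30-15:00, 15:30-17:00 (add 6h to convert from UTC-6).
Wei in UTC: 06:00-11:00, 12:30-18:00 (add 4h to convert from UTC-4).
Wendy in UTC: 07:00-08:00, 08:30-09:30, 11:00-11:30, 13:00-18:00 (add 2h to convert from UTC-2).
Wiremu in UTC: 10:00-12:30, 15:00-17:00 (add 2h to convert from UTC-2).
Oona: not fully free for 17:30-18:00. Arjun: not fully free for 17:30-18:00. Wei: free for 17:30-18:00. Wendy: free for 17:30-18:00. Wiremu: not fully free for 17:30-18:00.

Arjun, Oona, Wiremu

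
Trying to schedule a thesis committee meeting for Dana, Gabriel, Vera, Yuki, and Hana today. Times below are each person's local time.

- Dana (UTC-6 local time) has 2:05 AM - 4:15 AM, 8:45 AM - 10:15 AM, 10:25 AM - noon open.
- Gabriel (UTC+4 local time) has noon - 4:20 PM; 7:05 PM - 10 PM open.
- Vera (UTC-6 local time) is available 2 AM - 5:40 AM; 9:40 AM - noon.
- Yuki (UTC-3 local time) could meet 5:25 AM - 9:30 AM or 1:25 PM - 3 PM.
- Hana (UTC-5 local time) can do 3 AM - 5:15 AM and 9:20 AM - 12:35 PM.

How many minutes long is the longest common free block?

110

Dana in UTC: 08:05-10:15, 14:45-16:15, 16:25-18:00 (add 6h to convert from UTC-6).
Gabriel in UTC: 08:00-12:20, 15:05-18:00 (subtract 4h to convert from UTC+4).
Vera in UTC: 08:00-11:40, 15:40-18:00 (add 6h to convert from UTC-6).
Yuki in UTC: 08:25-12:30, 16:25-18:00 (add 3h to convert from UTC-3).
Hana in UTC: 08:00-10:15, 14:20-17:35 (add 5h to convert from UTC-5).
Dana ∩ Gabriel: 08:05-10:15, 15:05-16:15, 16:25-18:00.
Dana ∩ Gabriel ∩ Vera: 08:05-10:15, 15:40-16:15, 16:25-18:00.
Dana ∩ Gabriel ∩ Vera ∩ Yuki: 08:25-10:15, 16:25-18:00.
Dana ∩ Gabriel ∩ Vera ∩ Yuki ∩ Hana: 08:25-10:15, 16:25-17:35.
The longest is 08:25-10:15 at 110 minutes.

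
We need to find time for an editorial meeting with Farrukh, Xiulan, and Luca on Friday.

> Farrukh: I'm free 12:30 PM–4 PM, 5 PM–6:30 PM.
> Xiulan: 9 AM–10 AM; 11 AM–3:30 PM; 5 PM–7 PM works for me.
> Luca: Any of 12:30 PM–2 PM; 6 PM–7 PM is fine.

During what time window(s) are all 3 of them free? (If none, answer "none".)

Farrukh ∩ Xiulan: 12:30-15:30, 17:00-18:30.
Farrukh ∩ Xiulan ∩ Luca: 12:30-14:00, 18:00-18:30.

12:30-14:00, 18:00-18:30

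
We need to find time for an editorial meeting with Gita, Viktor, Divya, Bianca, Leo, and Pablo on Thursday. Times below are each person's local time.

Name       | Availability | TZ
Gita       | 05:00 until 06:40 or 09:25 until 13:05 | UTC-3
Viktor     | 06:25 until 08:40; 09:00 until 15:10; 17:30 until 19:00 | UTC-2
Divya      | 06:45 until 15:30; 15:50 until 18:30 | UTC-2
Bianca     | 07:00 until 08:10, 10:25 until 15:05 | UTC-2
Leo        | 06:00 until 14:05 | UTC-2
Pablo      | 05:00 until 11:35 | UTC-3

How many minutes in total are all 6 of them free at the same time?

Gita in UTC: 08:00-09:40, 12:25-16:05 (add 3h to convert from UTC-3).
Viktor in UTC: 08:25-10:40, 11:00-17:10, 19:30-21:00 (add 2h to convert from UTC-2).
Divya in UTC: 08:45-17:30, 17:50-20:30 (add 2h to convert from UTC-2).
Bianca in UTC: 09:00-10:10, 12:25-17:05 (add 2h to convert from UTC-2).
Leo in UTC: 08:00-16:05 (add 2h to convert from UTC-2).
Pablo in UTC: 08:00-14:35 (add 3h to convert from UTC-3).
Gita ∩ Viktor: 08:25-09:40, 12:25-16:05.
Gita ∩ Viktor ∩ Divya: 08:45-09:40, 12:25-16:05.
Gita ∩ Viktor ∩ Divya ∩ Bianca: 09:00-09:40, 12:25-16:05.
Gita ∩ Viktor ∩ Divya ∩ Bianca ∩ Leo: 09:00-09:40, 12:25-16:05.
Gita ∩ Viktor ∩ Divya ∩ Bianca ∩ Leo ∩ Pablo: 09:00-09:40, 12:25-14:35.
So the common availability across everyone is 09:00-09:40, 12:25-14:35.
Summing the common windows: 40 + 130 = 170 minutes.

170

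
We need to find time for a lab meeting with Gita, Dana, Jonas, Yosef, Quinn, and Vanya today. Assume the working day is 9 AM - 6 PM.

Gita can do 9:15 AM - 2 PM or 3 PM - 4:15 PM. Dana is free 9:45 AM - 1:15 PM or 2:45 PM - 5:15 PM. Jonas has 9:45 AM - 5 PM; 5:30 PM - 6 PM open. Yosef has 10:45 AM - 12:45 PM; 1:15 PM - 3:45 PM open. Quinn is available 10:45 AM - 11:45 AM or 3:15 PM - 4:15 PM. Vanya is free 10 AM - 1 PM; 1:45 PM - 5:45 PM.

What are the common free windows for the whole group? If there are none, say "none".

10:45-11:45, 15:15-15:45

Gita ∩ Dana: 09:45-13:15, 15:00-16:15.
Gita ∩ Dana ∩ Jonas: 09:45-13:15, 15:00-16:15.
Gita ∩ Dana ∩ Jonas ∩ Yosef: 10:45-12:45, 15:00-15:45.
Gita ∩ Dana ∩ Jonas ∩ Yosef ∩ Quinn: 10:45-11:45, 15:15-15:45.
Gita ∩ Dana ∩ Jonas ∩ Yosef ∩ Quinn ∩ Vanya: 10:45-11:45, 15:15-15:45.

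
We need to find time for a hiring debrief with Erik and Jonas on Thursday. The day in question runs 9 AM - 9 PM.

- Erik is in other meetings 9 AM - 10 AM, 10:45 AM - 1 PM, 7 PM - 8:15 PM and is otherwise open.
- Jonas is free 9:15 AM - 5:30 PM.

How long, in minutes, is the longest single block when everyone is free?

Erik free: 10:00-10:45, 13:00-19:00, 20:15-21:00 (invert busy blocks within the working day).
Jonas free: 09:15-17:30.
Erik ∩ Jonas: 10:00-10:45, 13:00-17:30.
So the common availability across everyone is 10:00-10:45, 13:00-17:30.
The longest is 13:00-17:30 at 270 minutes.

270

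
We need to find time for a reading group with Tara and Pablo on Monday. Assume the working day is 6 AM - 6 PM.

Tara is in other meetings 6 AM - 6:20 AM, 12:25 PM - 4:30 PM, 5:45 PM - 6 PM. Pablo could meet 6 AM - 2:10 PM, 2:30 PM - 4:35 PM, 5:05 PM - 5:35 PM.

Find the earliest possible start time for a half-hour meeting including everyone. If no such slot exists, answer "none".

Tara free: 06:20-12:25, 16:30-17:45 (invert busy blocks within the working day).
Pablo free: 06:00-14:10, 14:30-16:35, 17:05-17:35.
Tara ∩ Pablo: 06:20-12:25, 16:30-16:35, 17:05-17:35.
Those are the intersection windows.
The first common window of at least 30 minutes is 06:20-12:25, so the earliest start is 06:20.

06:20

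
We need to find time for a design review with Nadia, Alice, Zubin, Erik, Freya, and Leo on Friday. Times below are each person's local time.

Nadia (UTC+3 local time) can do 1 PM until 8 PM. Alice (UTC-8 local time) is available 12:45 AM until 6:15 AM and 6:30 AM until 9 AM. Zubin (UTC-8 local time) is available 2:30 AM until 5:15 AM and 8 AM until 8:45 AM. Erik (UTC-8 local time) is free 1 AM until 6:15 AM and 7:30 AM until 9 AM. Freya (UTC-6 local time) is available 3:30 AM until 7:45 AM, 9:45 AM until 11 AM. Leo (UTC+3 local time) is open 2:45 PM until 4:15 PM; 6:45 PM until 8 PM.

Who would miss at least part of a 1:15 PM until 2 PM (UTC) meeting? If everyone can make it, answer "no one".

Freya, Leo, Zubin

Nadia in UTC: 10:00-17:00 (subtract 3h to convert from UTC+3).
Alice in UTC: 08:45-14:15, 14:30-17:00 (add 8h to convert from UTC-8).
Zubin in UTC: 10:30-13:15, 16:00-16:45 (add 8h to convert from UTC-8).
Erik in UTC: 09:00-14:15, 15:30-17:00 (add 8h to convert from UTC-8).
Freya in UTC: 09:30-13:45, 15:45-17:00 (add 6h to convert from UTC-6).
Leo in UTC: 11:45-13:15, 15:45-17:00 (subtract 3h to convert from UTC+3).
Nadia: free for 13:15-14:00. Alice: free for 13:15-14:00. Zubin: not fully free for 13:15-14:00. Erik: free for 13:15-14:00. Freya: not fully free for 13:15-14:00. Leo: not fully free for 13:15-14:00.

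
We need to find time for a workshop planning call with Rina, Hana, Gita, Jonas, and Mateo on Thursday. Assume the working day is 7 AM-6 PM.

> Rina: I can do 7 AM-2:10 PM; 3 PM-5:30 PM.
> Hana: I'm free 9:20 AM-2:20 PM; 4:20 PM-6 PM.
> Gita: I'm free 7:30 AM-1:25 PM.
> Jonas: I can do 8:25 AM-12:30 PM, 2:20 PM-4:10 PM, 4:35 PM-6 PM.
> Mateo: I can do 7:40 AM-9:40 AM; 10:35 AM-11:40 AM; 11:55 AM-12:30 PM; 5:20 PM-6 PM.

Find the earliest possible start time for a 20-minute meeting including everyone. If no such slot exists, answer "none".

Rina ∩ Hana: 09:20-14:10, 16:20-17:30.
Rina ∩ Hana ∩ Gita: 09:20-13:25.
Rina ∩ Hana ∩ Gita ∩ Jonas: 09:20-12:30.
Rina ∩ Hana ∩ Gita ∩ Jonas ∩ Mateo: 09:20-09:40, 10:35-11:40, 11:55-12:30.
So the common availability across everyone is 09:20-09:40, 10:35-11:40, 11:55-12:30.
The first common window of at least 20 minutes is 09:20-09:40, so the earliest start is 09:20.

09:20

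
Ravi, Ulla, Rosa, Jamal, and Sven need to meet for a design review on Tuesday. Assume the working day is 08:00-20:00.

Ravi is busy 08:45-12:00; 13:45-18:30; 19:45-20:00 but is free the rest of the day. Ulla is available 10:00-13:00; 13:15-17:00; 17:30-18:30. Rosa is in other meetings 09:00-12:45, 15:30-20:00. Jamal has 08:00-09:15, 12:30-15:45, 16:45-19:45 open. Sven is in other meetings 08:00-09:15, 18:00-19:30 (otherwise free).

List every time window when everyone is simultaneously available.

12:45-13:00, 13:15-13:45

Ravi free: 08:00-08:45, 12:00-13:45, 18:30-19:45 (invert busy blocks within the working day).
Ulla free: 10:00-13:00, 13:15-17:00, 17:30-18:30.
Rosa free: 08:00-09:00, 12:45-15:30 (invert busy blocks within the working day).
Jamal free: 08:00-09:15, 12:30-15:45, 16:45-19:45.
Sven free: 09:15-18:00, 19:30-20:00 (invert busy blocks within the working day).
Ravi ∩ Ulla: 12:00-13:00, 13:15-13:45.
Ravi ∩ Ulla ∩ Rosa: 12:45-13:00, 13:15-13:45.
Ravi ∩ Ulla ∩ Rosa ∩ Jamal: 12:45-13:00, 13:15-13:45.
Ravi ∩ Ulla ∩ Rosa ∩ Jamal ∩ Sven: 12:45-13:00, 13:15-13:45.
So the common availability across everyone is 12:45-13:00, 13:15-13:45.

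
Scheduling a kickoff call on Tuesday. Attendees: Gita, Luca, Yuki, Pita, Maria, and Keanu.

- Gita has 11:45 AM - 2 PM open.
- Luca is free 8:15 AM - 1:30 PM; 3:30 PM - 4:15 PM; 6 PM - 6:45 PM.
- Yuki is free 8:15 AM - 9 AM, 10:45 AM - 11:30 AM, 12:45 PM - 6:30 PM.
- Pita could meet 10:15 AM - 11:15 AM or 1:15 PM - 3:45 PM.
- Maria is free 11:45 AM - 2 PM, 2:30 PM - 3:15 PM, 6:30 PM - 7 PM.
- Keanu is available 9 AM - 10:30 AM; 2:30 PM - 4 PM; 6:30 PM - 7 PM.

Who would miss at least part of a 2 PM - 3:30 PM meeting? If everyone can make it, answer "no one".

Gita, Keanu, Luca, Maria

Gita: not fully free for 14:00-15:30. Luca: not fully free for 14:00-15:30. Yuki: free for 14:00-15:30. Pita: free for 14:00-15:30. Maria: not fully free for 14:00-15:30. Keanu: not fully free for 14:00-15:30.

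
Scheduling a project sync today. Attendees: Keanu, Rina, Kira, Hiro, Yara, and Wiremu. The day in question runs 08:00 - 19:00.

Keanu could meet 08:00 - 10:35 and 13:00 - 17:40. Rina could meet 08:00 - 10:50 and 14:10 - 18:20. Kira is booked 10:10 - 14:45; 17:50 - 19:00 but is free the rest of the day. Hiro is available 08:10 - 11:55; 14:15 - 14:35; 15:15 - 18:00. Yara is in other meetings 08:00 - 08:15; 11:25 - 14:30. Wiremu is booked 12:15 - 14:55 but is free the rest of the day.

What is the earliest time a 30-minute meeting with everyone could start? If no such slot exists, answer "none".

08:15

Keanu free: 08:00-10:35, 13:00-17:40.
Rina free: 08:00-10:50, 14:10-18:20.
Kira free: 08:00-10:10, 14:45-17:50 (invert busy blocks within the working day).
Hiro free: 08:10-11:55, 14:15-14:35, 15:15-18:00.
Yara free: 08:15-11:25, 14:30-19:00 (invert busy blocks within the working day).
Wiremu free: 08:00-12:15, 14:55-19:00 (invert busy blocks within the working day).
Keanu ∩ Rina: 08:00-10:35, 14:10-17:40.
Keanu ∩ Rina ∩ Kira: 08:00-10:10, 14:45-17:40.
Keanu ∩ Rina ∩ Kira ∩ Hiro: 08:10-10:10, 15:15-17:40.
Keanu ∩ Rina ∩ Kira ∩ Hiro ∩ Yara: 08:15-10:10, 15:15-17:40.
Keanu ∩ Rina ∩ Kira ∩ Hiro ∩ Yara ∩ Wiremu: 08:15-10:10, 15:15-17:40.
The first common window of at least 30 minutes is 08:15-10:10, so the earliest start is 08:15.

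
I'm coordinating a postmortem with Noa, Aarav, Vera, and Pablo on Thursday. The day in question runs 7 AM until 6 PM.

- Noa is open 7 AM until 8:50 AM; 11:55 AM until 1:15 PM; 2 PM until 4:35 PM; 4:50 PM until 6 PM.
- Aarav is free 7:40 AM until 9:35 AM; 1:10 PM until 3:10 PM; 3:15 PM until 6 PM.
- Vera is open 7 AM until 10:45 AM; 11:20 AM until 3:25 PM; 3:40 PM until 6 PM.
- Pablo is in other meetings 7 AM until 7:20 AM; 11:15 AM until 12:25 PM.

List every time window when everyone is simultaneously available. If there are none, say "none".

07:40-08:50, 13:10-13:15, 14:00-15:10, 15:15-15:25, 15:40-16:35, 16:50-18:00

Noa free: 07:00-08:50, 11:55-13:15, 14:00-16:35, 16:50-18:00.
Aarav free: 07:40-09:35, 13:10-15:10, 15:15-18:00.
Vera free: 07:00-10:45, 11:20-15:25, 15:40-18:00.
Pablo free: 07:20-11:15, 12:25-18:00 (invert busy blocks within the working day).
Noa ∩ Aarav: 07:40-08:50, 13:10-13:15, 14:00-15:10, 15:15-16:35, 16:50-18:00.
Noa ∩ Aarav ∩ Vera: 07:40-08:50, 13:10-13:15, 14:00-15:10, 15:15-15:25, 15:40-16:35, 16:50-18:00.
Noa ∩ Aarav ∩ Vera ∩ Pablo: 07:40-08:50, 13:10-13:15, 14:00-15:10, 15:15-15:25, 15:40-16:35, 16:50-18:00.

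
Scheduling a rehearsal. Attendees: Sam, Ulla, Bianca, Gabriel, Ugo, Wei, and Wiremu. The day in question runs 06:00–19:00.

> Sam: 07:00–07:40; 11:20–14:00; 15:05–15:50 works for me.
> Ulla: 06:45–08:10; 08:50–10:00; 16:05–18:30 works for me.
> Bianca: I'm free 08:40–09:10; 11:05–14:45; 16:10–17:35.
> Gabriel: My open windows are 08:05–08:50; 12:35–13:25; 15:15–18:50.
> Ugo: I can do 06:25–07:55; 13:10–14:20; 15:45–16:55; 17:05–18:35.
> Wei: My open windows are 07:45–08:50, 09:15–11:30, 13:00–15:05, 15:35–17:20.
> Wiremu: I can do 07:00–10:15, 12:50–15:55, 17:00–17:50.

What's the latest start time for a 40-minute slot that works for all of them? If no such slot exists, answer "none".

none

Sam ∩ Ulla: 07:00-07:40.
Sam ∩ Ulla ∩ Bianca: ∅.
Sam ∩ Ulla ∩ Bianca ∩ Gabriel: ∅.
Sam ∩ Ulla ∩ Bianca ∩ Gabriel ∩ Ugo: ∅.
Sam ∩ Ulla ∩ Bianca ∩ Gabriel ∩ Ugo ∩ Wei: ∅.
Sam ∩ Ulla ∩ Bianca ∩ Gabriel ∩ Ugo ∩ Wei ∩ Wiremu: ∅.
There is no time when everyone is free.
No common window is at least 40 minutes long.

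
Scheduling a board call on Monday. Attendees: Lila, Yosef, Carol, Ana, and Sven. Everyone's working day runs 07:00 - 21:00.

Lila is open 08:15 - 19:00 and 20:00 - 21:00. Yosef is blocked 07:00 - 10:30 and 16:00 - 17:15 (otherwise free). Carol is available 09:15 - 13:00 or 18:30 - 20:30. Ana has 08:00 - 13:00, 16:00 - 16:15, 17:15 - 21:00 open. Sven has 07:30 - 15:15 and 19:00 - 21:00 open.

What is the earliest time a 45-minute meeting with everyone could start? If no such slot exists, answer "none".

10:30

Lila free: 08:15-19:00, 20:00-21:00.
Yosef free: 10:30-16:00, 17:15-21:00 (invert busy blocks within the working day).
Carol free: 09:15-13:00, 18:30-20:30.
Ana free: 08:00-13:00, 16:00-16:15, 17:15-21:00.
Sven free: 07:30-15:15, 19:00-21:00.
Lila ∩ Yosef: 10:30-16:00, 17:15-19:00, 20:00-21:00.
Lila ∩ Yosef ∩ Carol: 10:30-13:00, 18:30-19:00, 20:00-20:30.
Lila ∩ Yosef ∩ Carol ∩ Ana: 10:30-13:00, 18:30-19:00, 20:00-20:30.
Lila ∩ Yosef ∩ Carol ∩ Ana ∩ Sven: 10:30-13:00, 20:00-20:30.
So the common availability across everyone is 10:30-13:00, 20:00-20:30.
The first common window of at least 45 minutes is 10:30-13:00, so the earliest start is 10:30.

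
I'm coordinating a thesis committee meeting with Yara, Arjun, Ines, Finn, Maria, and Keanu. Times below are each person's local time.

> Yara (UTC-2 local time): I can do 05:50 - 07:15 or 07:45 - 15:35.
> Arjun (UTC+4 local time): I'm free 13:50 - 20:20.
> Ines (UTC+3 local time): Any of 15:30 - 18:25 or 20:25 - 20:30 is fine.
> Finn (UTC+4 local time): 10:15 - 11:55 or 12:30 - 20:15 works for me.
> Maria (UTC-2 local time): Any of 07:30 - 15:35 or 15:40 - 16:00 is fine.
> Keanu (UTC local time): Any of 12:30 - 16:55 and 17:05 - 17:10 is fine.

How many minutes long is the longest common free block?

175

Yara in UTC: 07:50-09:15, 09:45-17:35 (add 2h to convert from UTC-2).
Arjun in UTC: 09:50-16:20 (subtract 4h to convert from UTC+4).
Ines in UTC: 12:30-15:25, 17:25-17:30 (subtract 3h to convert from UTC+3).
Finn in UTC: 06:15-07:55, 08:30-16:15 (subtract 4h to convert from UTC+4).
Maria in UTC: 09:30-17:35, 17:40-18:00 (add 2h to convert from UTC-2).
Keanu in UTC: 12:30-16:55, 17:05-17:10.
Yara ∩ Arjun: 09:50-16:20.
Yara ∩ Arjun ∩ Ines: 12:30-15:25.
Yara ∩ Arjun ∩ Ines ∩ Finn: 12:30-15:25.
Yara ∩ Arjun ∩ Ines ∩ Finn ∩ Maria: 12:30-15:25.
Yara ∩ Arjun ∩ Ines ∩ Finn ∩ Maria ∩ Keanu: 12:30-15:25.
The longest is 12:30-15:25 at 175 minutes.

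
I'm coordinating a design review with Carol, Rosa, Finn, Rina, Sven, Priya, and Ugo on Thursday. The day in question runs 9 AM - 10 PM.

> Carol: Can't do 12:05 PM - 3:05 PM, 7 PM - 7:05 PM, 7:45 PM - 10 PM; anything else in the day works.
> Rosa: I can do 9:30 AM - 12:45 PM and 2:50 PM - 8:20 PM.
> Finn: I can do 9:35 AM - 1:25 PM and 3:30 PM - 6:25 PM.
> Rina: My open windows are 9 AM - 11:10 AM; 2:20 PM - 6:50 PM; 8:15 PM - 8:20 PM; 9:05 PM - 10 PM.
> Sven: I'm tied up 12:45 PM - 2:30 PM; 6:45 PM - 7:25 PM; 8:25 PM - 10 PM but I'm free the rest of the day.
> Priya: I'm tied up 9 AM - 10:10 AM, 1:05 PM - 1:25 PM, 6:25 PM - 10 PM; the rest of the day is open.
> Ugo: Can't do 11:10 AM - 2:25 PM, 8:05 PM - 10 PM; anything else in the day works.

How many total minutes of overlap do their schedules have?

235

Carol free: 09:00-12:05, 15:05-19:00, 19:05-19:45 (invert busy blocks within the working day).
Rosa free: 09:30-12:45, 14:50-20:20.
Finn free: 09:35-13:25, 15:30-18:25.
Rina free: 09:00-11:10, 14:20-18:50, 20:15-20:20, 21:05-22:00.
Sven free: 09:00-12:45, 14:30-18:45, 19:25-20:25 (invert busy blocks within the working day).
Priya free: 10:10-13:05, 13:25-18:25 (invert busy blocks within the working day).
Ugo free: 09:00-11:10, 14:25-20:05 (invert busy blocks within the working day).
Carol ∩ Rosa: 09:30-12:05, 15:05-19:00, 19:05-19:45.
Carol ∩ Rosa ∩ Finn: 09:35-12:05, 15:30-18:25.
Carol ∩ Rosa ∩ Finn ∩ Rina: 09:35-11:10, 15:30-18:25.
Carol ∩ Rosa ∩ Finn ∩ Rina ∩ Sven: 09:35-11:10, 15:30-18:25.
Carol ∩ Rosa ∩ Finn ∩ Rina ∩ Sven ∩ Priya: 10:10-11:10, 15:30-18:25.
Carol ∩ Rosa ∩ Finn ∩ Rina ∩ Sven ∩ Priya ∩ Ugo: 10:10-11:10, 15:30-18:25.
Those are the intersection windows.
Summing the common windows: 60 + 175 = 235 minutes.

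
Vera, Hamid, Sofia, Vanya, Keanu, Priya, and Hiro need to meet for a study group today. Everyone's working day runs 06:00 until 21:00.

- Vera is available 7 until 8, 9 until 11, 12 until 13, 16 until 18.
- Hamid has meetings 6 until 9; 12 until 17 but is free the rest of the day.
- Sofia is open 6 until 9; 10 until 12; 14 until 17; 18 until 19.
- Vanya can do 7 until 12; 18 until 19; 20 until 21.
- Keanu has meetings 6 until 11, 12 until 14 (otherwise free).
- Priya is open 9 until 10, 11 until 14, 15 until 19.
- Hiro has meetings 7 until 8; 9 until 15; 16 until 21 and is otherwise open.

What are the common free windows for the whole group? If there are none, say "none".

Vera free: 07:00-08:00, 09:00-11:00, 12:00-13:00, 16:00-18:00.
Hamid free: 09:00-12:00, 17:00-21:00 (invert busy blocks within the working day).
Sofia free: 06:00-09:00, 10:00-12:00, 14:00-17:00, 18:00-19:00.
Vanya free: 07:00-12:00, 18:00-19:00, 20:00-21:00.
Keanu free: 11:00-12:00, 14:00-21:00 (invert busy blocks within the working day).
Priya free: 09:00-10:00, 11:00-14:00, 15:00-19:00.
Hiro free: 06:00-07:00, 08:00-09:00, 15:00-16:00 (invert busy blocks within the working day).
Vera ∩ Hamid: 09:00-11:00, 17:00-18:00.
Vera ∩ Hamid ∩ Sofia: 10:00-11:00.
Vera ∩ Hamid ∩ Sofia ∩ Vanya: 10:00-11:00.
Vera ∩ Hamid ∩ Sofia ∩ Vanya ∩ Keanu: ∅.
Vera ∩ Hamid ∩ Sofia ∩ Vanya ∩ Keanu ∩ Priya: ∅.
Vera ∩ Hamid ∩ Sofia ∩ Vanya ∩ Keanu ∩ Priya ∩ Hiro: ∅.
There is no time when everyone is free.

none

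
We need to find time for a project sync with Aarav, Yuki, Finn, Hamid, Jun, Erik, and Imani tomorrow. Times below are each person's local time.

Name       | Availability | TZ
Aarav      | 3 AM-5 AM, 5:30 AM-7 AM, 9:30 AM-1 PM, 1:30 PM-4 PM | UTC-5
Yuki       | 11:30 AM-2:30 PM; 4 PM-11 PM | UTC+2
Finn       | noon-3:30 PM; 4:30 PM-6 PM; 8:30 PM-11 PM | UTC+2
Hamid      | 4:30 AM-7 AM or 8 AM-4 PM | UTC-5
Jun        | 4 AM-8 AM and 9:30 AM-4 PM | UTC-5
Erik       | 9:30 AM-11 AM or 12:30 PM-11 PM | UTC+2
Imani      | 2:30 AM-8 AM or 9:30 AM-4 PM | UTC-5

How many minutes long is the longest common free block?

150

Aarav in UTC: 08:00-10:00, 10:30-12:00, 14:30-18:00, 18:30-21:00 (add 5h to convert from UTC-5).
Yuki in UTC: 09:30-12:30, 14:00-21:00 (subtract 2h to convert from UTC+2).
Finn in UTC: 10:00-13:30, 14:30-16:00, 18:30-21:00 (subtract 2h to convert from UTC+2).
Hamid in UTC: 09:30-12:00, 13:00-21:00 (add 5h to convert from UTC-5).
Jun in UTC: 09:00-13:00, 14:30-21:00 (add 5h to convert from UTC-5).
Erik in UTC: 07:30-09:00, 10:30-21:00 (subtract 2h to convert from UTC+2).
Imani in UTC: 07:30-13:00, 14:30-21:00 (add 5h to convert from UTC-5).
Aarav ∩ Yuki: 09:30-10:00, 10:30-12:00, 14:30-18:00, 18:30-21:00.
Aarav ∩ Yuki ∩ Finn: 10:30-12:00, 14:30-16:00, 18:30-21:00.
Aarav ∩ Yuki ∩ Finn ∩ Hamid: 10:30-12:00, 14:30-16:00, 18:30-21:00.
Aarav ∩ Yuki ∩ Finn ∩ Hamid ∩ Jun: 10:30-12:00, 14:30-16:00, 18:30-21:00.
Aarav ∩ Yuki ∩ Finn ∩ Hamid ∩ Jun ∩ Erik: 10:30-12:00, 14:30-16:00, 18:30-21:00.
Aarav ∩ Yuki ∩ Finn ∩ Hamid ∩ Jun ∩ Erik ∩ Imani: 10:30-12:00, 14:30-16:00, 18:30-21:00.
The longest is 18:30-21:00 at 150 minutes.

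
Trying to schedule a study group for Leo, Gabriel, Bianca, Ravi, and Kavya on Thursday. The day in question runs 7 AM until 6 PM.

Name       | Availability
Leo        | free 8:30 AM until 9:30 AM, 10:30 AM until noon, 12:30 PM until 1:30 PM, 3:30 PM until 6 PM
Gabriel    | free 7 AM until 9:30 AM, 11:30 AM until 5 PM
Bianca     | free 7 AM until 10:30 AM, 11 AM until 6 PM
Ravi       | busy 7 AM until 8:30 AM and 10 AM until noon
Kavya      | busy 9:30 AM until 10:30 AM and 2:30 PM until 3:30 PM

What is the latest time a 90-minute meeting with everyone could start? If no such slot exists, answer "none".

Leo free: 08:30-09:30, 10:30-12:00, 12:30-13:30, 15:30-18:00.
Gabriel free: 07:00-09:30, 11:30-17:00.
Bianca free: 07:00-10:30, 11:00-18:00.
Ravi free: 08:30-10:00, 12:00-18:00 (invert busy blocks within the working day).
Kavya free: 07:00-09:30, 10:30-14:30, 15:30-18:00 (invert busy blocks within the working day).
Leo ∩ Gabriel: 08:30-09:30, 11:30-12:00, 12:30-13:30, 15:30-17:00.
Leo ∩ Gabriel ∩ Bianca: 08:30-09:30, 11:30-12:00, 12:30-13:30, 15:30-17:00.
Leo ∩ Gabriel ∩ Bianca ∩ Ravi: 08:30-09:30, 12:30-13:30, 15:30-17:00.
Leo ∩ Gabriel ∩ Bianca ∩ Ravi ∩ Kavya: 08:30-09:30, 12:30-13:30, 15:30-17:00.
So the common availability across everyone is 08:30-09:30, 12:30-13:30, 15:30-17:00.
The last common window of at least 90 minutes is 15:30-17:00; a 90-minute meeting can start as late as 15:30 and still end by 17:00.

15:30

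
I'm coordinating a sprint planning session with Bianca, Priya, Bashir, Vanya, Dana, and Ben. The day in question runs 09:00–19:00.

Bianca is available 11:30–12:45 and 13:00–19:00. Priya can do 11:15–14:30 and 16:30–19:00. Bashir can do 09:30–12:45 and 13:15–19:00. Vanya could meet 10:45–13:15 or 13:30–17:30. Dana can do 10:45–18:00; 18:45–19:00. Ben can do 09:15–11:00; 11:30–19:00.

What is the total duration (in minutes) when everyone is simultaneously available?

195

Bianca ∩ Priya: 11:30-12:45, 13:00-14:30, 16:30-19:00.
Bianca ∩ Priya ∩ Bashir: 11:30-12:45, 13:15-14:30, 16:30-19:00.
Bianca ∩ Priya ∩ Bashir ∩ Vanya: 11:30-12:45, 13:30-14:30, 16:30-17:30.
Bianca ∩ Priya ∩ Bashir ∩ Vanya ∩ Dana: 11:30-12:45, 13:30-14:30, 16:30-17:30.
Bianca ∩ Priya ∩ Bashir ∩ Vanya ∩ Dana ∩ Ben: 11:30-12:45, 13:30-14:30, 16:30-17:30.
Summing the common windows: 75 + 60 + 60 = 195 minutes.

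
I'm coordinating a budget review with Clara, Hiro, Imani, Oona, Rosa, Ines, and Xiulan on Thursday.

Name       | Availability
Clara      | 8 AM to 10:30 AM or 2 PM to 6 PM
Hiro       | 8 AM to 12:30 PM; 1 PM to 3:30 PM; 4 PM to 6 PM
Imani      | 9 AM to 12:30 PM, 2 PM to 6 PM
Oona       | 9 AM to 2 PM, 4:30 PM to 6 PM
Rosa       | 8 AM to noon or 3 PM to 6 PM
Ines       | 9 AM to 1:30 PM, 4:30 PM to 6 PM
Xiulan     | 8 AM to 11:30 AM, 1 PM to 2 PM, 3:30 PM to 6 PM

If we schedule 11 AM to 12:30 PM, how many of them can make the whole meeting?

4

Hiro, Imani, Oona, and Ines can make the full 11:00-12:30 slot — that's 4.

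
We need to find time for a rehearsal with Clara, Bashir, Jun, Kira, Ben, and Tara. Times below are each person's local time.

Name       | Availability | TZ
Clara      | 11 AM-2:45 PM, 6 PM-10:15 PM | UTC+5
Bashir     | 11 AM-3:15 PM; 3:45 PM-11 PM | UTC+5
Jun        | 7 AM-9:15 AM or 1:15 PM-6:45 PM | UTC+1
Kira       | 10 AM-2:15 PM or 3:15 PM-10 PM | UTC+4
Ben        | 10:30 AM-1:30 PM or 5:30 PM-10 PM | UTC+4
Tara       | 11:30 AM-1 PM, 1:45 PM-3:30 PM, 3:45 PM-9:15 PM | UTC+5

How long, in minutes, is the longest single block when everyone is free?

165

Clara in UTC: 06:00-09:45, 13:00-17:15 (subtract 5h to convert from UTC+5).
Bashir in UTC: 06:00-10:15, 10:45-18:00 (subtract 5h to convert from UTC+5).
Jun in UTC: 06:00-08:15, 12:15-17:45 (subtract 1h to convert from UTC+1).
Kira in UTC: 06:00-10:15, 11:15-18:00 (subtract 4h to convert from UTC+4).
Ben in UTC: 06:30-09:30, 13:30-18:00 (subtract 4h to convert from UTC+4).
Tara in UTC: 06:30-08:00, 08:45-10:30, 10:45-16:15 (subtract 5h to convert from UTC+5).
Clara ∩ Bashir: 06:00-09:45, 13:00-17:15.
Clara ∩ Bashir ∩ Jun: 06:00-08:15, 13:00-17:15.
Clara ∩ Bashir ∩ Jun ∩ Kira: 06:00-08:15, 13:00-17:15.
Clara ∩ Bashir ∩ Jun ∩ Kira ∩ Ben: 06:30-08:15, 13:30-17:15.
Clara ∩ Bashir ∩ Jun ∩ Kira ∩ Ben ∩ Tara: 06:30-08:00, 13:30-16:15.
The longest is 13:30-16:15 at 165 minutes.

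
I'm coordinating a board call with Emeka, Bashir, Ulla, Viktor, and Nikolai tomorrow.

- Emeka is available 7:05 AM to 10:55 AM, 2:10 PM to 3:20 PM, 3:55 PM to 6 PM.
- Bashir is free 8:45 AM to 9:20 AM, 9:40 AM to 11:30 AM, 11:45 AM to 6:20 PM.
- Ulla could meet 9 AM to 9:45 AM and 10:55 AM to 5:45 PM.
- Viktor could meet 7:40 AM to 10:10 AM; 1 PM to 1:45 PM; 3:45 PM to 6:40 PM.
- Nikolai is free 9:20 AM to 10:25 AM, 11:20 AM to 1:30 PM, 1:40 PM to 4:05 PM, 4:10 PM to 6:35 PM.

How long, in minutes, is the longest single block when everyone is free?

95

Emeka ∩ Bashir: 08:45-09:20, 09:40-10:55, 14:10-15:20, 15:55-18:00.
Emeka ∩ Bashir ∩ Ulla: 09:00-09:20, 09:40-09:45, 14:10-15:20, 15:55-17:45.
Emeka ∩ Bashir ∩ Ulla ∩ Viktor: 09:00-09:20, 09:40-09:45, 15:55-17:45.
Emeka ∩ Bashir ∩ Ulla ∩ Viktor ∩ Nikolai: 09:40-09:45, 15:55-16:05, 16:10-17:45.
The longest is 16:10-17:45 at 95 minutes.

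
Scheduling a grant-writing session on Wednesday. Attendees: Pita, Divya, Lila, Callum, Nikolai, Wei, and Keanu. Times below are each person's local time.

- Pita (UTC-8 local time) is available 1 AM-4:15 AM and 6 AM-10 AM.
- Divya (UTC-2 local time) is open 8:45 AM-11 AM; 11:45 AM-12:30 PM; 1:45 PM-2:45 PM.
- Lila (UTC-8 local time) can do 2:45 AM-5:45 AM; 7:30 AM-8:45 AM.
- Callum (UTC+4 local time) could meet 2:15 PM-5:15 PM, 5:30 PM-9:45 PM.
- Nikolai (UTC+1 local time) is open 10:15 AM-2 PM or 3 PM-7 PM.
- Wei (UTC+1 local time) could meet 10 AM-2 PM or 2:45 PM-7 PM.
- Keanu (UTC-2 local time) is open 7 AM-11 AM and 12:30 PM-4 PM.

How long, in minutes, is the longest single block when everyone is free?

90

Pita in UTC: 09:00-12:15, 14:00-18:00 (add 8h to convert from UTC-8).
Divya in UTC: 10:45-13:00, 13:45-14:30, 15:45-16:45 (add 2h to convert from UTC-2).
Lila in UTC: 10:45-13:45, 15:30-16:45 (add 8h to convert from UTC-8).
Callum in UTC: 10:15-13:15, 13:30-17:45 (subtract 4h to convert from UTC+4).
Nikolai in UTC: 09:15-13:00, 14:00-18:00 (subtract 1h to convert from UTC+1).
Wei in UTC: 09:00-13:00, 13:45-18:00 (subtract 1h to convert from UTC+1).
Keanu in UTC: 09:00-13:00, 14:30-18:00 (add 2h to convert from UTC-2).
Pita ∩ Divya: 10:45-12:15, 14:00-14:30, 15:45-16:45.
Pita ∩ Divya ∩ Lila: 10:45-12:15, 15:45-16:45.
Pita ∩ Divya ∩ Lila ∩ Callum: 10:45-12:15, 15:45-16:45.
Pita ∩ Divya ∩ Lila ∩ Callum ∩ Nikolai: 10:45-12:15, 15:45-16:45.
Pita ∩ Divya ∩ Lila ∩ Callum ∩ Nikolai ∩ Wei: 10:45-12:15, 15:45-16:45.
Pita ∩ Divya ∩ Lila ∩ Callum ∩ Nikolai ∩ Wei ∩ Keanu: 10:45-12:15, 15:45-16:45.
Those are the intersection windows.
The longest is 10:45-12:15 at 90 minutes.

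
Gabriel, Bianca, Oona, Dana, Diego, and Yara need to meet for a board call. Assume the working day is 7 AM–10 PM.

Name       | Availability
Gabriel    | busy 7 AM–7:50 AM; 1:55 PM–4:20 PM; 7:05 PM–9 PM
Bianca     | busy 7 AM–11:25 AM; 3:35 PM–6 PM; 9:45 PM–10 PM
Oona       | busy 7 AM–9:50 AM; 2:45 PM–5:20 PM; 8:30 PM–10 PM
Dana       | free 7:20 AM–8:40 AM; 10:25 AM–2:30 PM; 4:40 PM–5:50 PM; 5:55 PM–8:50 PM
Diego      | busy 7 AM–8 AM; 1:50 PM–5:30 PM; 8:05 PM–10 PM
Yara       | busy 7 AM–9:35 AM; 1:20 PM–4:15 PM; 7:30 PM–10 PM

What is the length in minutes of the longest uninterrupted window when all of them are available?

Gabriel free: 07:50-13:55, 16:20-19:05, 21:00-22:00 (invert busy blocks within the working day).
Bianca free: 11:25-15:35, 18:00-21:45 (invert busy blocks within the working day).
Oona free: 09:50-14:45, 17:20-20:30 (invert busy blocks within the working day).
Dana free: 07:20-08:40, 10:25-14:30, 16:40-17:50, 17:55-20:50.
Diego free: 08:00-13:50, 17:30-20:05 (invert busy blocks within the working day).
Yara free: 09:35-13:20, 16:15-19:30 (invert busy blocks within the working day).
Gabriel ∩ Bianca: 11:25-13:55, 18:00-19:05, 21:00-21:45.
Gabriel ∩ Bianca ∩ Oona: 11:25-13:55, 18:00-19:05.
Gabriel ∩ Bianca ∩ Oona ∩ Dana: 11:25-13:55, 18:00-19:05.
Gabriel ∩ Bianca ∩ Oona ∩ Dana ∩ Diego: 11:25-13:50, 18:00-19:05.
Gabriel ∩ Bianca ∩ Oona ∩ Dana ∩ Diego ∩ Yara: 11:25-13:20, 18:00-19:05.
So the common availability across everyone is 11:25-13:20, 18:00-19:05.
The longest is 11:25-13:20 at 115 minutes.

115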